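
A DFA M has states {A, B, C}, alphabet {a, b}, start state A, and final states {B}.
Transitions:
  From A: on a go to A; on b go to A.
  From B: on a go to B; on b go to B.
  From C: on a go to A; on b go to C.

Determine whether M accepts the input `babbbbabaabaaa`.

A --b--> A
A --a--> A
A --b--> A
A --b--> A
A --b--> A
A --b--> A
A --a--> A
A --b--> A
A --a--> A
A --a--> A
A --b--> A
A --a--> A
A --a--> A
A --a--> A
End in state A, which is not an accepting state.

rejected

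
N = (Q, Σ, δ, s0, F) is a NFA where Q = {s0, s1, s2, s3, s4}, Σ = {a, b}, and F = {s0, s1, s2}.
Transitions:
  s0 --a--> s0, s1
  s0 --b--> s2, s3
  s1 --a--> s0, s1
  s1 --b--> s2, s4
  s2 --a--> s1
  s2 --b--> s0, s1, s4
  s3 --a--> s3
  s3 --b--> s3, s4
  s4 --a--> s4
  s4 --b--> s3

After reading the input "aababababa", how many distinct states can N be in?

3

Start: {s0}
read a: {s0, s1}
read a: {s0, s1}
read b: {s2, s3, s4}
read a: {s1, s3, s4}
read b: {s2, s3, s4}
read a: {s1, s3, s4}
read b: {s2, s3, s4}
read a: {s1, s3, s4}
read b: {s2, s3, s4}
read a: {s1, s3, s4}
Final reachable set {s1, s3, s4} has 3 states.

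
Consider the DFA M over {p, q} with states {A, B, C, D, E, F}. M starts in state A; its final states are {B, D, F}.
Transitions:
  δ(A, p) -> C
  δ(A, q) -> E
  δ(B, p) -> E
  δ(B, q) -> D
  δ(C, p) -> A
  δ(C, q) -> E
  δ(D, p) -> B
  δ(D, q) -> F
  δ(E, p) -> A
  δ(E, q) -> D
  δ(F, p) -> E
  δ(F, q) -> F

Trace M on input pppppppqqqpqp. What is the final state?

A --p--> C
C --p--> A
A --p--> C
C --p--> A
A --p--> C
C --p--> A
A --p--> C
C --q--> E
E --q--> D
D --q--> F
F --p--> E
E --q--> D
D --p--> B

B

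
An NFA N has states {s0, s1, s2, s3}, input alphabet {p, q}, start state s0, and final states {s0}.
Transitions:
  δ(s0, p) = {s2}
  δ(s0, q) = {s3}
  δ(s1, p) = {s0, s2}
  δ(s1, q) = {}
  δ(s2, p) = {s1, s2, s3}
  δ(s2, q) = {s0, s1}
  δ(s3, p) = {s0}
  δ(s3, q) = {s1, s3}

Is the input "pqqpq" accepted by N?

rejected

Start: {s0}
read p: {s2}
read q: {s0, s1}
read q: {s3}
read p: {s0}
read q: {s3}
Reachable ∩ accepting = {} — empty.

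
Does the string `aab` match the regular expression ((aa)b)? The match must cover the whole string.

Split as aa·b: (aa) matches aa and b matches b.

yes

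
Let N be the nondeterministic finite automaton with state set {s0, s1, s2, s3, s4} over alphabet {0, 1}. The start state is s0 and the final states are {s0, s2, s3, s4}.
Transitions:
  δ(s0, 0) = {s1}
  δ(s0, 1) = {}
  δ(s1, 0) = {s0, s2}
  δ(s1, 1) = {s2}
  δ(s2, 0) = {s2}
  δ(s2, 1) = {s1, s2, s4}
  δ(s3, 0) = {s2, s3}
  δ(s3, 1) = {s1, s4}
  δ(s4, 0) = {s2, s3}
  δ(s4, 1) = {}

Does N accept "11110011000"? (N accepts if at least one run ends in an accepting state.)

Start: {s0}
read 1: {}
The reachable set is empty and stays empty for the remaining 10 symbols.
Reachable ∩ accepting = {} — empty.

rejected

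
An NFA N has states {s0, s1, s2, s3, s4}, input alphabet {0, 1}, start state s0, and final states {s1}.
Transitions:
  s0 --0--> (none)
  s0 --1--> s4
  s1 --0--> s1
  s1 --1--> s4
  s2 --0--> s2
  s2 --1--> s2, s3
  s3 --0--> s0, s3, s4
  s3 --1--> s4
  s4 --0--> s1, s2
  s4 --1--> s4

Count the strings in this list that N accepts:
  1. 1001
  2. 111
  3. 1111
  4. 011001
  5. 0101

0

1001: rejected
111: rejected
1111: rejected
011001: rejected
0101: rejected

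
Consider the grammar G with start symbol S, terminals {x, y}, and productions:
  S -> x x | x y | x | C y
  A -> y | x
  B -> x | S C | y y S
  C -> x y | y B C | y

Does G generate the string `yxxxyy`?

no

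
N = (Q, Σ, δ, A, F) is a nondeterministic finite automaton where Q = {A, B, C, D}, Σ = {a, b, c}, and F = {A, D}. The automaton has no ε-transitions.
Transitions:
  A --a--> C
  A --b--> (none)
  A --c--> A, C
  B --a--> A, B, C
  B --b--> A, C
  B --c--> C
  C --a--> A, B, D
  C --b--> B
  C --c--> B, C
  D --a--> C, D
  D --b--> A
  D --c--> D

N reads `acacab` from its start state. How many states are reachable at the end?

Start: {A}
read a: {C}
read c: {B, C}
read a: {A, B, C, D}
read c: {A, B, C, D}
read a: {A, B, C, D}
read b: {A, B, C}
Final reachable set {A, B, C} has 3 states.

3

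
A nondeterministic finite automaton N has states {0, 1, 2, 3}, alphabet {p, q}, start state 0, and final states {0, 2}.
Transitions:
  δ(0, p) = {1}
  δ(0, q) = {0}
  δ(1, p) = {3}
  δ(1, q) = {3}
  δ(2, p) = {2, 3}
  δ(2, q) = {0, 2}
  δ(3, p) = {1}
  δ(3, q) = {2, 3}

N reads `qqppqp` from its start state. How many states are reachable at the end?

3

Start: {0}
read q: {0}
read q: {0}
read p: {1}
read p: {3}
read q: {2, 3}
read p: {1, 2, 3}
Final reachable set {1, 2, 3} has 3 states.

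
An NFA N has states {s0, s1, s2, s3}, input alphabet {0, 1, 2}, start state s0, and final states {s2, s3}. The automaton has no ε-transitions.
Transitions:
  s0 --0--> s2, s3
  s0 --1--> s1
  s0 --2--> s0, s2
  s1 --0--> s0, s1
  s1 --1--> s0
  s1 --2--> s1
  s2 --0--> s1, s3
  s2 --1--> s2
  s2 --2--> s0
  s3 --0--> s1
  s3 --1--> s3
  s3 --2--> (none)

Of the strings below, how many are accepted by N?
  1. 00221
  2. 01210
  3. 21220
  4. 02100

00221: rejected
01210: rejected
21220: accepted
02100: accepted

2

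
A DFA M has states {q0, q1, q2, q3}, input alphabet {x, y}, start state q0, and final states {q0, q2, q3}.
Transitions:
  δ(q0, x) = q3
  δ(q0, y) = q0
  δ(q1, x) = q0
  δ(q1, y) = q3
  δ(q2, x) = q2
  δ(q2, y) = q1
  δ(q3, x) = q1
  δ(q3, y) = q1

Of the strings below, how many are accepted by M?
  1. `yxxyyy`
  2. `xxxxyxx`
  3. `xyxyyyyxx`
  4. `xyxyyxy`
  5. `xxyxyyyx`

2

`yxxyyy`: accepted
`xxxxyxx`: accepted
`xyxyyyyxx`: rejected
`xyxyyxy`: rejected
`xxyxyyyx`: rejected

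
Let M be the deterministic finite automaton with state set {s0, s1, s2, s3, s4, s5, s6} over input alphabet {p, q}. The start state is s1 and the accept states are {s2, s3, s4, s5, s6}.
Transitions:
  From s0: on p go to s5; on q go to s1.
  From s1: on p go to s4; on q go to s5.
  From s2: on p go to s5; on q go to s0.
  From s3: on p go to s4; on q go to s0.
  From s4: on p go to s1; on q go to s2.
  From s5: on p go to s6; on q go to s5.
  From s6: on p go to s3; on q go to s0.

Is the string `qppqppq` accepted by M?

s1 --q--> s5
s5 --p--> s6
s6 --p--> s3
s3 --q--> s0
s0 --p--> s5
s5 --p--> s6
s6 --q--> s0
End in state s0, which is not an accepting state.

rejected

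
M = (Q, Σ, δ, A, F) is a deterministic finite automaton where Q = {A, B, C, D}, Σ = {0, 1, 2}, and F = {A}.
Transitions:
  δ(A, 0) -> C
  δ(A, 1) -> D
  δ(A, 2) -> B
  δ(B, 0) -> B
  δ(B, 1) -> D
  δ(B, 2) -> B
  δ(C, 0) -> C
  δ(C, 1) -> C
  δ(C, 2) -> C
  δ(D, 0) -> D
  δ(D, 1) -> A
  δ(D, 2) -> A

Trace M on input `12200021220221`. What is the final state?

A --1--> D
D --2--> A
A --2--> B
B --0--> B
B --0--> B
B --0--> B
B --2--> B
B --1--> D
D --2--> A
A --2--> B
B --0--> B
B --2--> B
B --2--> B
B --1--> D

D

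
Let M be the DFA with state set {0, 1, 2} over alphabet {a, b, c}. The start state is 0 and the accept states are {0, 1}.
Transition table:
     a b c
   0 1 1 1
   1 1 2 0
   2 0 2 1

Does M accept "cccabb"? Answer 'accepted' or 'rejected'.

rejected

0 --c--> 1
1 --c--> 0
0 --c--> 1
1 --a--> 1
1 --b--> 2
2 --b--> 2
End in state 2, which is not an accepting state.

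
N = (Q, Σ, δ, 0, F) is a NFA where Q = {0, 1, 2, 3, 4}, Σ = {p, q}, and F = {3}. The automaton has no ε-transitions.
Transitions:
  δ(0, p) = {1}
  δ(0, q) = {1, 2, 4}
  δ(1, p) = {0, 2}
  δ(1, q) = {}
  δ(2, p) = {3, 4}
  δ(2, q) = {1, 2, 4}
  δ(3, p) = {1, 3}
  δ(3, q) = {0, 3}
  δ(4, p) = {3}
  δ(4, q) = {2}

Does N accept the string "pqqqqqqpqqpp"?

Start: {0}
read p: {1}
read q: {}
The reachable set is empty and stays empty for the remaining 10 symbols.
Reachable ∩ accepting = {} — empty.

rejected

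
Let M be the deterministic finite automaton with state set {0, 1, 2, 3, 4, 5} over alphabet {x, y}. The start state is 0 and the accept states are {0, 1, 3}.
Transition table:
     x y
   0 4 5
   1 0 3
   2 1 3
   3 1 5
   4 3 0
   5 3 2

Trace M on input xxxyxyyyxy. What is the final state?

3

0 --x--> 4
4 --x--> 3
3 --x--> 1
1 --y--> 3
3 --x--> 1
1 --y--> 3
3 --y--> 5
5 --y--> 2
2 --x--> 1
1 --y--> 3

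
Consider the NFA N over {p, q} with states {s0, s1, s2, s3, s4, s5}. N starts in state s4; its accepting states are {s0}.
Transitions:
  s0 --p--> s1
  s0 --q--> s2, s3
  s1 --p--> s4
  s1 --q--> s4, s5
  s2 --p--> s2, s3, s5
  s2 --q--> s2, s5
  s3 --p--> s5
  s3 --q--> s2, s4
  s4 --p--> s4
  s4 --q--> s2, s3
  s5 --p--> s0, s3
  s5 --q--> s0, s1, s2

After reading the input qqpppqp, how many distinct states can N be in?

6

Start: {s4}
read q: {s2, s3}
read q: {s2, s4, s5}
read p: {s0, s2, s3, s4, s5}
read p: {s0, s1, s2, s3, s4, s5}
read p: {s0, s1, s2, s3, s4, s5}
read q: {s0, s1, s2, s3, s4, s5}
read p: {s0, s1, s2, s3, s4, s5}
Final reachable set {s0, s1, s2, s3, s4, s5} has 6 states.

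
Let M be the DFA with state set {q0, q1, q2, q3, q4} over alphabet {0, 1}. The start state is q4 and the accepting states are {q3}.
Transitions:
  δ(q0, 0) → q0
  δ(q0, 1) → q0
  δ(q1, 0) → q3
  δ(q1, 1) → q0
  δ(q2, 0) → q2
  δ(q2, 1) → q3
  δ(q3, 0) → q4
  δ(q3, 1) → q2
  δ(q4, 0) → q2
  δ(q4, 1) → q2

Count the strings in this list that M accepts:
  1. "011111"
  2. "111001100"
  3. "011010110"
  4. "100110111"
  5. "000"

"011111": accepted
"111001100": rejected
"011010110": rejected
"100110111": accepted
"000": rejected

2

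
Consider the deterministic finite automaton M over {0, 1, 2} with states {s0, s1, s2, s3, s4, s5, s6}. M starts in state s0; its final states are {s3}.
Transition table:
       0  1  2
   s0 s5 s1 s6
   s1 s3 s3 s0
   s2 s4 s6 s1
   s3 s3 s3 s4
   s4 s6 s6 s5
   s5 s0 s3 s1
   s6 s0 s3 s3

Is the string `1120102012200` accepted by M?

s0 --1--> s1
s1 --1--> s3
s3 --2--> s4
s4 --0--> s6
s6 --1--> s3
s3 --0--> s3
s3 --2--> s4
s4 --0--> s6
s6 --1--> s3
s3 --2--> s4
s4 --2--> s5
s5 --0--> s0
s0 --0--> s5
End in state s5, which is not an accepting state.

rejected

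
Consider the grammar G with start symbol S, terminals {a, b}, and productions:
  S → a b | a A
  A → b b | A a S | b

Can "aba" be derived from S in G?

no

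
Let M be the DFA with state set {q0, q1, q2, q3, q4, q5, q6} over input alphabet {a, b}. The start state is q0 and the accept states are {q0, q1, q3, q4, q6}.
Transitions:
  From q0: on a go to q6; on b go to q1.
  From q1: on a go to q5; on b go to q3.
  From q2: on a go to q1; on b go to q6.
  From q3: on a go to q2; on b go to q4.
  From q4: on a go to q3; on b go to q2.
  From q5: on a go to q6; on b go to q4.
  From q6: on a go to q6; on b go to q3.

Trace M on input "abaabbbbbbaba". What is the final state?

q3

q0 --a--> q6
q6 --b--> q3
q3 --a--> q2
q2 --a--> q1
q1 --b--> q3
q3 --b--> q4
q4 --b--> q2
q2 --b--> q6
q6 --b--> q3
q3 --b--> q4
q4 --a--> q3
q3 --b--> q4
q4 --a--> q3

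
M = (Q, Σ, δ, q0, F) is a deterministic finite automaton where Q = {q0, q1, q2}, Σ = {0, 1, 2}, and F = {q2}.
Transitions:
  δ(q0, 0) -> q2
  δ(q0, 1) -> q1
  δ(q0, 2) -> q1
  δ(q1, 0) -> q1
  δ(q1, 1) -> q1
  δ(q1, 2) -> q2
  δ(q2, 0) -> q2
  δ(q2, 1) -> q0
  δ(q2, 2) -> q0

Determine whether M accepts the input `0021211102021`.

rejected

q0 --0--> q2
q2 --0--> q2
q2 --2--> q0
q0 --1--> q1
q1 --2--> q2
q2 --1--> q0
q0 --1--> q1
q1 --1--> q1
q1 --0--> q1
q1 --2--> q2
q2 --0--> q2
q2 --2--> q0
q0 --1--> q1
End in state q1, which is not an accepting state.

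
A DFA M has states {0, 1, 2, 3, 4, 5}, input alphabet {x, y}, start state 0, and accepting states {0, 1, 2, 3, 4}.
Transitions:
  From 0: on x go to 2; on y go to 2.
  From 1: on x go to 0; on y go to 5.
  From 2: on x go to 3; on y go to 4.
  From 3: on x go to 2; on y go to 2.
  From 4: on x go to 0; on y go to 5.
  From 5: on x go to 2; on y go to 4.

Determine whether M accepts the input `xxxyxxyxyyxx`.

0 --x--> 2
2 --x--> 3
3 --x--> 2
2 --y--> 4
4 --x--> 0
0 --x--> 2
2 --y--> 4
4 --x--> 0
0 --y--> 2
2 --y--> 4
4 --x--> 0
0 --x--> 2
End in state 2, which is an accepting state.

accepted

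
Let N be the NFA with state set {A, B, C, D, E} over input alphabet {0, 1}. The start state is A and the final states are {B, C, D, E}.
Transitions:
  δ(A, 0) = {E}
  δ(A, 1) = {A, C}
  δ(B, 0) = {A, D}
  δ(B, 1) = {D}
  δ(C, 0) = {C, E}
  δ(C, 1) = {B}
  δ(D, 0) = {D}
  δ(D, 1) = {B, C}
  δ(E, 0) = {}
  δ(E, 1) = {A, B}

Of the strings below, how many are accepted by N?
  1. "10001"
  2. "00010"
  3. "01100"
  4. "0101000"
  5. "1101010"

"10001": accepted
"00010": rejected
"01100": accepted
"0101000": accepted
"1101010": accepted

4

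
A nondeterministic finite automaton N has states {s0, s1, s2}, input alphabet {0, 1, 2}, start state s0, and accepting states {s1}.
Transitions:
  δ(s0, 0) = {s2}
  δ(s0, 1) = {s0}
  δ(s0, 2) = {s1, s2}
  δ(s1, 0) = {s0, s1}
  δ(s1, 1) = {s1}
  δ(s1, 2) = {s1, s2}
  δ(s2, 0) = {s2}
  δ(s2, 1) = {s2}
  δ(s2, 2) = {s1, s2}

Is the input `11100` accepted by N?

rejected

Start: {s0}
read 1: {s0}
read 1: {s0}
read 1: {s0}
read 0: {s2}
read 0: {s2}
Reachable ∩ accepting = {} — empty.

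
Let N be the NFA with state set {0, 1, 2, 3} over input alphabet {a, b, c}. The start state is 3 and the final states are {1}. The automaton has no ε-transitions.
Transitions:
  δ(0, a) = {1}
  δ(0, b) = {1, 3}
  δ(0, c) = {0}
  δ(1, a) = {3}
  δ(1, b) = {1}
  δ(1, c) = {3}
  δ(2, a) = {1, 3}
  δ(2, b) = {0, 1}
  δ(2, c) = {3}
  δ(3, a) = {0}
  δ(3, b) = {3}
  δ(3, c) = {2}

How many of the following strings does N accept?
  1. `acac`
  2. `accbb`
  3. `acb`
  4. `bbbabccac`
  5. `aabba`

2

`acac`: rejected
`accbb`: accepted
`acb`: accepted
`bbbabccac`: rejected
`aabba`: rejected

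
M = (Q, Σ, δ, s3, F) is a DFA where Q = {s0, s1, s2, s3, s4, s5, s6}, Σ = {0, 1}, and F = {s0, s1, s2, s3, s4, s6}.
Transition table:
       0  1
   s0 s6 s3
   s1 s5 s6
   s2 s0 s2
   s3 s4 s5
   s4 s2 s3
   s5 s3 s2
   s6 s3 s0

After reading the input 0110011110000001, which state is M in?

s3

s3 --0--> s4
s4 --1--> s3
s3 --1--> s5
s5 --0--> s3
s3 --0--> s4
s4 --1--> s3
s3 --1--> s5
s5 --1--> s2
s2 --1--> s2
s2 --0--> s0
s0 --0--> s6
s6 --0--> s3
s3 --0--> s4
s4 --0--> s2
s2 --0--> s0
s0 --1--> s3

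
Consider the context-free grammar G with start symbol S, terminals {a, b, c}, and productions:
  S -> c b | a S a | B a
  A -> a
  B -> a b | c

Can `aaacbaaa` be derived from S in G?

yes

S ⇒ aSa ⇒ aaSaa ⇒ aaaSaaa ⇒ aaacbaaa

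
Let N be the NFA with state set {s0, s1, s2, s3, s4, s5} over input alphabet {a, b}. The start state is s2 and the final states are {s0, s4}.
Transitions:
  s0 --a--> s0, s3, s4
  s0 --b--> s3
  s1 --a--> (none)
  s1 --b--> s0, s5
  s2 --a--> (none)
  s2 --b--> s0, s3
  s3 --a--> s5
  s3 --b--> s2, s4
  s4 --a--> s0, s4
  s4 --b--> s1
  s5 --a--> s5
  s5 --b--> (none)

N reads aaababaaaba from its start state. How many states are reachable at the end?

Start: {s2}
read a: {}
The reachable set is empty and stays empty for the remaining 10 symbols.
Final reachable set {} has 0 states.

0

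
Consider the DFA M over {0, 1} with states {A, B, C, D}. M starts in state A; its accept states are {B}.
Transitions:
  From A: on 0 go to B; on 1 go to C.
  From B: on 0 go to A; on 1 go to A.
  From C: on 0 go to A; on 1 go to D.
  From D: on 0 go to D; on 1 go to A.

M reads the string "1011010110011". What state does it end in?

C

A --1--> C
C --0--> A
A --1--> C
C --1--> D
D --0--> D
D --1--> A
A --0--> B
B --1--> A
A --1--> C
C --0--> A
A --0--> B
B --1--> A
A --1--> C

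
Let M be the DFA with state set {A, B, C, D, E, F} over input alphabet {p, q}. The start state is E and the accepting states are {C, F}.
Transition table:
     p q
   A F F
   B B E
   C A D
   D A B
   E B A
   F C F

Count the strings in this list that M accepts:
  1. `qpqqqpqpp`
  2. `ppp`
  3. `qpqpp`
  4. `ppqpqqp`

`qpqqqpqpp`: accepted
`ppp`: rejected
`qpqpp`: rejected
`ppqpqqp`: accepted

2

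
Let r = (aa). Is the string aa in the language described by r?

yes

Split as a·a: a matches a and a matches a.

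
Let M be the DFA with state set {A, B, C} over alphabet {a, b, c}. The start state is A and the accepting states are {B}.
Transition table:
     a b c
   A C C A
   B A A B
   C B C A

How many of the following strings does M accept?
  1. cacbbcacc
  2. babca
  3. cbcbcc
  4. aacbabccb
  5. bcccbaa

cacbbcacc: rejected
babca: rejected
cbcbcc: rejected
aacbabccb: rejected
bcccbaa: rejected

0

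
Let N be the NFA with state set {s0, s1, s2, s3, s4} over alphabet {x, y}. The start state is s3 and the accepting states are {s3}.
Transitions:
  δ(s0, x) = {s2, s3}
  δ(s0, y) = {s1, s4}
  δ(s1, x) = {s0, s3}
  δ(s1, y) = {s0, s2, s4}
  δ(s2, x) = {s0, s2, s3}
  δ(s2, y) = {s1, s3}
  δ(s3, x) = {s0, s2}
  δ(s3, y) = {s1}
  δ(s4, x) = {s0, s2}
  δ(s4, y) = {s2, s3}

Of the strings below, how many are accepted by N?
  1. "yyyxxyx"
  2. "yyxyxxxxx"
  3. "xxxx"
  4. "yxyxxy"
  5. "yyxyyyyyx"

"yyyxxyx": accepted
"yyxyxxxxx": accepted
"xxxx": accepted
"yxyxxy": accepted
"yyxyyyyyx": accepted

5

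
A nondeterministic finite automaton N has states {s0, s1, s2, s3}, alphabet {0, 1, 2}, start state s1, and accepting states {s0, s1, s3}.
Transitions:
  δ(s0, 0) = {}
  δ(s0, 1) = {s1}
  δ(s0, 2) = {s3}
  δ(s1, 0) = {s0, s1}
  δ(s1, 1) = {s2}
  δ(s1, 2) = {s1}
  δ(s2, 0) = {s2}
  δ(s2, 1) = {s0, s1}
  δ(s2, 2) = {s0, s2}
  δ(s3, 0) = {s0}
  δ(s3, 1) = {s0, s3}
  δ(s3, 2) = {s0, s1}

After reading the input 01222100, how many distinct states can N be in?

Start: {s1}
read 0: {s0, s1}
read 1: {s1, s2}
read 2: {s0, s1, s2}
read 2: {s0, s1, s2, s3}
read 2: {s0, s1, s2, s3}
read 1: {s0, s1, s2, s3}
read 0: {s0, s1, s2}
read 0: {s0, s1, s2}
Final reachable set {s0, s1, s2} has 3 states.

3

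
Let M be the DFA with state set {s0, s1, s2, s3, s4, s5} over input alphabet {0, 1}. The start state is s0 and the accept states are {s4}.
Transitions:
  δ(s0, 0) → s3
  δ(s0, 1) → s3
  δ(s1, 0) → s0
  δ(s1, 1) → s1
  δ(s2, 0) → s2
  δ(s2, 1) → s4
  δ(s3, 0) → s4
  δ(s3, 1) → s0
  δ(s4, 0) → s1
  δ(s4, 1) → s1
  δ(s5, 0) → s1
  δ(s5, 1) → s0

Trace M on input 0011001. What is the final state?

s0

s0 --0--> s3
s3 --0--> s4
s4 --1--> s1
s1 --1--> s1
s1 --0--> s0
s0 --0--> s3
s3 --1--> s0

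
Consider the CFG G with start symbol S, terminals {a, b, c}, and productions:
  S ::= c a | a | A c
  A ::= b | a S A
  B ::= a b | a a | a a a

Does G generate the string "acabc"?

S ⇒ Ac ⇒ aSAc ⇒ acaAc ⇒ acabc

yes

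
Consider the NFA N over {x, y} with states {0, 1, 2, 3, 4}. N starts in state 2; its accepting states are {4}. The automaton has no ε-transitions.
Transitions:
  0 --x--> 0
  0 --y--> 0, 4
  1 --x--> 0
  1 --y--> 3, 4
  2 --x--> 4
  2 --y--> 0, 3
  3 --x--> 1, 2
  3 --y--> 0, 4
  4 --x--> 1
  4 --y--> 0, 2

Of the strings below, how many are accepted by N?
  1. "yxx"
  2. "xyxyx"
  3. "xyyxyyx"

"yxx": accepted
"xyxyx": accepted
"xyyxyyx": accepted

3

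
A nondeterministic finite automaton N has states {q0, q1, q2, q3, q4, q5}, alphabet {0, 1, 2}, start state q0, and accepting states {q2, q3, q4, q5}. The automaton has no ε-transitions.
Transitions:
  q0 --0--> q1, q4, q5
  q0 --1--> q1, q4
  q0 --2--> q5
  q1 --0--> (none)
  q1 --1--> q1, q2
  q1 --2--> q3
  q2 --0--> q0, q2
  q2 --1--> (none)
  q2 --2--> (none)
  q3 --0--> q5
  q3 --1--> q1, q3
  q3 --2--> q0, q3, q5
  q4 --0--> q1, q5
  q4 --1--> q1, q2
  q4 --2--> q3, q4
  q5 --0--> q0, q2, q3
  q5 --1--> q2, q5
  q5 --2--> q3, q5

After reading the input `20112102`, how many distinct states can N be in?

Start: {q0}
read 2: {q5}
read 0: {q0, q2, q3}
read 1: {q1, q3, q4}
read 1: {q1, q2, q3}
read 2: {q0, q3, q5}
read 1: {q1, q2, q3, q4, q5}
read 0: {q0, q1, q2, q3, q5}
read 2: {q0, q3, q5}
Final reachable set {q0, q3, q5} has 3 states.

3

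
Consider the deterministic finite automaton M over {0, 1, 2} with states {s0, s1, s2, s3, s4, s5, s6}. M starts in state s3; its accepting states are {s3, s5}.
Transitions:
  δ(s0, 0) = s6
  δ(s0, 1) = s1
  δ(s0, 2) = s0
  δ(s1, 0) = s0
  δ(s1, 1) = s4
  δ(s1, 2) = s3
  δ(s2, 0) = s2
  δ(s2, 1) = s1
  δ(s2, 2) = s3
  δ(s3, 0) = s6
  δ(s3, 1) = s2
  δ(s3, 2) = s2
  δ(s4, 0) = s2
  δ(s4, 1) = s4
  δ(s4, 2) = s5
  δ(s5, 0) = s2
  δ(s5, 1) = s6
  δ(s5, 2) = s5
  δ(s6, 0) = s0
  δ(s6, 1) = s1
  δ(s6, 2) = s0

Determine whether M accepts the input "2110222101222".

accepted

s3 --2--> s2
s2 --1--> s1
s1 --1--> s4
s4 --0--> s2
s2 --2--> s3
s3 --2--> s2
s2 --2--> s3
s3 --1--> s2
s2 --0--> s2
s2 --1--> s1
s1 --2--> s3
s3 --2--> s2
s2 --2--> s3
End in state s3, which is an accepting state.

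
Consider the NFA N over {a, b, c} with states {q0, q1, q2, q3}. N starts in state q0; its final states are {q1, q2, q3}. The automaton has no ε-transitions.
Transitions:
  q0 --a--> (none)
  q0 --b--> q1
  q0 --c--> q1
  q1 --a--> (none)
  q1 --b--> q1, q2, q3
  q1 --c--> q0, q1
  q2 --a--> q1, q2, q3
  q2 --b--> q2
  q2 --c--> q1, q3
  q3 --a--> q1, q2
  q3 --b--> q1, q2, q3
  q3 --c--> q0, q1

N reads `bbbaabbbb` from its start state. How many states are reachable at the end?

3

Start: {q0}
read b: {q1}
read b: {q1, q2, q3}
read b: {q1, q2, q3}
read a: {q1, q2, q3}
read a: {q1, q2, q3}
read b: {q1, q2, q3}
read b: {q1, q2, q3}
read b: {q1, q2, q3}
read b: {q1, q2, q3}
Final reachable set {q1, q2, q3} has 3 states.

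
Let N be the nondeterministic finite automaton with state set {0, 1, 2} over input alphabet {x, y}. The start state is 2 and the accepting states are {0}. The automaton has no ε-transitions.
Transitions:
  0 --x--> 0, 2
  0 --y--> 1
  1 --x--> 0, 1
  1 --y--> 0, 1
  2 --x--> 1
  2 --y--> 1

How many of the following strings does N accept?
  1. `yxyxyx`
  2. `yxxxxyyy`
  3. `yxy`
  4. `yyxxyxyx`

4

`yxyxyx`: accepted
`yxxxxyyy`: accepted
`yxy`: accepted
`yyxxyxyx`: accepted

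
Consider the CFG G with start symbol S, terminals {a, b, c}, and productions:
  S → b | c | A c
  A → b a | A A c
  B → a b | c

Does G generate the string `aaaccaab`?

no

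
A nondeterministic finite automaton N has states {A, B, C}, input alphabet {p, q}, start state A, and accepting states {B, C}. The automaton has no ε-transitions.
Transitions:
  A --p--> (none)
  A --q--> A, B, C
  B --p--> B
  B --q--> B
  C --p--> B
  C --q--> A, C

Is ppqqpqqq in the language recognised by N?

Start: {A}
read p: {}
The reachable set is empty and stays empty for the remaining 7 symbols.
Reachable ∩ accepting = {} — empty.

rejected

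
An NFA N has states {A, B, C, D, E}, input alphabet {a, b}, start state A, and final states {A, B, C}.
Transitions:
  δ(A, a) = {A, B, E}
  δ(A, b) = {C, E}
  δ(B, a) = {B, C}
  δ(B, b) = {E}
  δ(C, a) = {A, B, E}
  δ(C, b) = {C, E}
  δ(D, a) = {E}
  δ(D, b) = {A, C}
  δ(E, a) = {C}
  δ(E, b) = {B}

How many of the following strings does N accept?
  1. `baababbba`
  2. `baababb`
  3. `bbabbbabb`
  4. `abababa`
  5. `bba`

`baababbba`: accepted
`baababb`: accepted
`bbabbbabb`: accepted
`abababa`: accepted
`bba`: accepted

5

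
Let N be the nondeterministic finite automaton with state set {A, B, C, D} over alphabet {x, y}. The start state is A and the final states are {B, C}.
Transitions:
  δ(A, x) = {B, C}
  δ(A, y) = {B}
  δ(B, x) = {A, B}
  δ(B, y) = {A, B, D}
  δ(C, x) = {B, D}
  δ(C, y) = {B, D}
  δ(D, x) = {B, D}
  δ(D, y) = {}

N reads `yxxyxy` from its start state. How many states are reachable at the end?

3

Start: {A}
read y: {B}
read x: {A, B}
read x: {A, B, C}
read y: {A, B, D}
read x: {A, B, C, D}
read y: {A, B, D}
Final reachable set {A, B, D} has 3 states.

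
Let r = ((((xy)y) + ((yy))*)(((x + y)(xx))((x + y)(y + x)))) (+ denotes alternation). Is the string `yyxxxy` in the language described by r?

No split of yyxxxy into u·v has (((xy)y)+((yy))*) matching u and (((x+y)(xx))((x+y)(y+x))) matching v.

no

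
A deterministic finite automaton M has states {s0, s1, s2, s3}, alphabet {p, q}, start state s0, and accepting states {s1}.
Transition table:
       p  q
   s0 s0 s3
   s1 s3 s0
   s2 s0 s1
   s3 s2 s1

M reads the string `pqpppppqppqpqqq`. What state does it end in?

s3

s0 --p--> s0
s0 --q--> s3
s3 --p--> s2
s2 --p--> s0
s0 --p--> s0
s0 --p--> s0
s0 --p--> s0
s0 --q--> s3
s3 --p--> s2
s2 --p--> s0
s0 --q--> s3
s3 --p--> s2
s2 --q--> s1
s1 --q--> s0
s0 --q--> s3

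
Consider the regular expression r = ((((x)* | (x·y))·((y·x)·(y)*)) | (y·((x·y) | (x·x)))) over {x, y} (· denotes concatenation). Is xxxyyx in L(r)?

no

Neither (((x)*|(x·y))·((y·x)·(y)*)) nor (y·((x·y)|(x·x))) matches xxxyyx.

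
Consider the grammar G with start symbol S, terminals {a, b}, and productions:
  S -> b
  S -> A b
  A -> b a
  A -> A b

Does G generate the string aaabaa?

no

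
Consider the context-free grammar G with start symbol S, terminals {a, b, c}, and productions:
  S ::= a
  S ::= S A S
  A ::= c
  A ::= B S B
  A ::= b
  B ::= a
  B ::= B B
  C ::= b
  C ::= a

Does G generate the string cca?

no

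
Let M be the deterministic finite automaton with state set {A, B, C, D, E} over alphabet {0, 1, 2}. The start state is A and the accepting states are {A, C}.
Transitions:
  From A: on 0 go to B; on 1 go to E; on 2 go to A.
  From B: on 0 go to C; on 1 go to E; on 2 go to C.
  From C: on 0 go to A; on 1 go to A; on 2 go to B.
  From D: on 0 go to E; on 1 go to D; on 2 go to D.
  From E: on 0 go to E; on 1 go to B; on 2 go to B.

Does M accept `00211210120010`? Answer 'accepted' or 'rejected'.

rejected

A --0--> B
B --0--> C
C --2--> B
B --1--> E
E --1--> B
B --2--> C
C --1--> A
A --0--> B
B --1--> E
E --2--> B
B --0--> C
C --0--> A
A --1--> E
E --0--> E
End in state E, which is not an accepting state.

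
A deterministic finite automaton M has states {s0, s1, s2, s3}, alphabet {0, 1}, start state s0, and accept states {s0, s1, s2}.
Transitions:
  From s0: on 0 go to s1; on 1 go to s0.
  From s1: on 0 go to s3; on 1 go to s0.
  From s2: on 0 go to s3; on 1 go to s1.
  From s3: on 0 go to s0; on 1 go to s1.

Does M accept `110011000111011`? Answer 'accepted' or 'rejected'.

accepted

s0 --1--> s0
s0 --1--> s0
s0 --0--> s1
s1 --0--> s3
s3 --1--> s1
s1 --1--> s0
s0 --0--> s1
s1 --0--> s3
s3 --0--> s0
s0 --1--> s0
s0 --1--> s0
s0 --1--> s0
s0 --0--> s1
s1 --1--> s0
s0 --1--> s0
End in state s0, which is an accepting state.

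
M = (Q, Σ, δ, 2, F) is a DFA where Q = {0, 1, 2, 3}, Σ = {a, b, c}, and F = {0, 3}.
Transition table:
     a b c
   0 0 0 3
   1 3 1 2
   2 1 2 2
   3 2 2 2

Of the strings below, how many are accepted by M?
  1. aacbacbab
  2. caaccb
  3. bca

aacbacbab: rejected
caaccb: rejected
bca: rejected

0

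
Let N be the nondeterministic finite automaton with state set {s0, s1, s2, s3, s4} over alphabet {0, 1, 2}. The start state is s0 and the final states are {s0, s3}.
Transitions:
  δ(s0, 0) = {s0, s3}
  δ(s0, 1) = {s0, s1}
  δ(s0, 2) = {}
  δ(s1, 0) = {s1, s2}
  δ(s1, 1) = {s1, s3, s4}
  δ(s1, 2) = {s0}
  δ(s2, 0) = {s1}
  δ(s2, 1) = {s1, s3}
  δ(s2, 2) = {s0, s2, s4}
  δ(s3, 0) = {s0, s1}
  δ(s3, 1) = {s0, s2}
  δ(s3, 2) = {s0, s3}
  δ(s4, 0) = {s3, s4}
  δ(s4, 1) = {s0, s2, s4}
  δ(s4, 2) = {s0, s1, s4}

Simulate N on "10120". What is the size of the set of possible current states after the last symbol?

5

Start: {s0}
read 1: {s0, s1}
read 0: {s0, s1, s2, s3}
read 1: {s0, s1, s2, s3, s4}
read 2: {s0, s1, s2, s3, s4}
read 0: {s0, s1, s2, s3, s4}
Final reachable set {s0, s1, s2, s3, s4} has 5 states.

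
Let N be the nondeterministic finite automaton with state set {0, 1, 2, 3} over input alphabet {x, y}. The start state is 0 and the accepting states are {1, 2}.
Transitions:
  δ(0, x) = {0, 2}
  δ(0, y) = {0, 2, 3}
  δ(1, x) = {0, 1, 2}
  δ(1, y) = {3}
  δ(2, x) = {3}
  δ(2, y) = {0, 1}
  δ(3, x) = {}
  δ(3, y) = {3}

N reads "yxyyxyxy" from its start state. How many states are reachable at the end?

Start: {0}
read y: {0, 2, 3}
read x: {0, 2, 3}
read y: {0, 1, 2, 3}
read y: {0, 1, 2, 3}
read x: {0, 1, 2, 3}
read y: {0, 1, 2, 3}
read x: {0, 1, 2, 3}
read y: {0, 1, 2, 3}
Final reachable set {0, 1, 2, 3} has 4 states.

4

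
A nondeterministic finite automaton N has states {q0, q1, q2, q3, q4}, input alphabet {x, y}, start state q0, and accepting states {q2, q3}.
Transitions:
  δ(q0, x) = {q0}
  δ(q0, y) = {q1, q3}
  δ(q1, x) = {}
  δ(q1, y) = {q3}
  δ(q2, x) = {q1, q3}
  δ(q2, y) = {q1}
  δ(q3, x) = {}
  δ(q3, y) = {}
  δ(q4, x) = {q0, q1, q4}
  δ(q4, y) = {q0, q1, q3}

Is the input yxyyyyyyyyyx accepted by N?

Start: {q0}
read y: {q1, q3}
read x: {}
The reachable set is empty and stays empty for the remaining 10 symbols.
Reachable ∩ accepting = {} — empty.

rejected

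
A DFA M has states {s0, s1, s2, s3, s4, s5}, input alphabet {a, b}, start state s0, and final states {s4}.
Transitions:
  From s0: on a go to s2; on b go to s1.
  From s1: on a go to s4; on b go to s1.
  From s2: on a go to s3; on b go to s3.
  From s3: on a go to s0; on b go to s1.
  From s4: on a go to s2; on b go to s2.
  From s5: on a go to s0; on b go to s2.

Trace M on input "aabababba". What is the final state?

s4

s0 --a--> s2
s2 --a--> s3
s3 --b--> s1
s1 --a--> s4
s4 --b--> s2
s2 --a--> s3
s3 --b--> s1
s1 --b--> s1
s1 --a--> s4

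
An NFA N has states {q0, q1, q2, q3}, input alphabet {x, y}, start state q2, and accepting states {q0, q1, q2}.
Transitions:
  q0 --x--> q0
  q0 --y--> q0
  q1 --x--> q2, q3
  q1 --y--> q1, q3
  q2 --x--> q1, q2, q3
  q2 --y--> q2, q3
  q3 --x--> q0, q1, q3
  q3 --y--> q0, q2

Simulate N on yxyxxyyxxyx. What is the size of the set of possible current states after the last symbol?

Start: {q2}
read y: {q2, q3}
read x: {q0, q1, q2, q3}
read y: {q0, q1, q2, q3}
read x: {q0, q1, q2, q3}
read x: {q0, q1, q2, q3}
read y: {q0, q1, q2, q3}
read y: {q0, q1, q2, q3}
read x: {q0, q1, q2, q3}
read x: {q0, q1, q2, q3}
read y: {q0, q1, q2, q3}
read x: {q0, q1, q2, q3}
Final reachable set {q0, q1, q2, q3} has 4 states.

4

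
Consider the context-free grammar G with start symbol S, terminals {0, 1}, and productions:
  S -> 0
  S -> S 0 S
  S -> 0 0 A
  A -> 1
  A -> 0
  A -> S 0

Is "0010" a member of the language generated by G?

no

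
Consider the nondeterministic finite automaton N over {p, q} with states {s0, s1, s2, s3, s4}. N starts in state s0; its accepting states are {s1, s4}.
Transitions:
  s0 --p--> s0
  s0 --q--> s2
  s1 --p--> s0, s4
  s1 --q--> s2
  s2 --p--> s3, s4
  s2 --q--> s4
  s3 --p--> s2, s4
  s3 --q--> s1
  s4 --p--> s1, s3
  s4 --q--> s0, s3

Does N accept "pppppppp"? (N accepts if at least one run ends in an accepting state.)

rejected

Start: {s0}
read p: {s0}
read p: {s0}
read p: {s0}
read p: {s0}
read p: {s0}
read p: {s0}
read p: {s0}
read p: {s0}
Reachable ∩ accepting = {} — empty.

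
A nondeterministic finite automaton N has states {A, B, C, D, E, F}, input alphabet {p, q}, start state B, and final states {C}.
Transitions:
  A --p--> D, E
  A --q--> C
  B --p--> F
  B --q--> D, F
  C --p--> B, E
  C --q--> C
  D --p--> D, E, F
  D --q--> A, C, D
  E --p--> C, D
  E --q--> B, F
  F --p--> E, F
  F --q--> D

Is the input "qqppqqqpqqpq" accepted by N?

Start: {B}
read q: {D, F}
read q: {A, C, D}
read p: {B, D, E, F}
read p: {C, D, E, F}
read q: {A, B, C, D, F}
read q: {A, C, D, F}
read q: {A, C, D}
read p: {B, D, E, F}
read q: {A, B, C, D, F}
read q: {A, C, D, F}
read p: {B, D, E, F}
read q: {A, B, C, D, F}
Reachable ∩ accepting = {C} — nonempty.

accepted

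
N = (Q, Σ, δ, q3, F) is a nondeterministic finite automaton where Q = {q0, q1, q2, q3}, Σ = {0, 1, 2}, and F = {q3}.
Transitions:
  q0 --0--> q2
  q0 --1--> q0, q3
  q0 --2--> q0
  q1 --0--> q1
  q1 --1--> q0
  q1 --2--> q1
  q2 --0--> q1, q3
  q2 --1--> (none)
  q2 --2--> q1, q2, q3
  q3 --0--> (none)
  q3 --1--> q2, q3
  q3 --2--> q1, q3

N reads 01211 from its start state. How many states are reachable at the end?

Start: {q3}
read 0: {}
The reachable set is empty and stays empty for the remaining 4 symbols.
Final reachable set {} has 0 states.

0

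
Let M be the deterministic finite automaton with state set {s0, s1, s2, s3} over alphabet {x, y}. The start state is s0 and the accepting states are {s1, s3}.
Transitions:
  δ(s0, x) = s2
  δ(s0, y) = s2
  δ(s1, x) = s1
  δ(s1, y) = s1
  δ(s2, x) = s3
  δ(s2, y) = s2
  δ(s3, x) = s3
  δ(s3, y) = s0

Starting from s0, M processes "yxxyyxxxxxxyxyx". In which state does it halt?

s0 --y--> s2
s2 --x--> s3
s3 --x--> s3
s3 --y--> s0
s0 --y--> s2
s2 --x--> s3
s3 --x--> s3
s3 --x--> s3
s3 --x--> s3
s3 --x--> s3
s3 --x--> s3
s3 --y--> s0
s0 --x--> s2
s2 --y--> s2
s2 --x--> s3

s3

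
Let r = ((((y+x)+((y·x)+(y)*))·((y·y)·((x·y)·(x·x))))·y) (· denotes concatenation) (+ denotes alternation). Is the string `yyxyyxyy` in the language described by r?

No split of yyxyyxyy into u·v has (((y+x)+((y·x)+(y)*))·((y·y)·((x·y)·(x·x)))) matching u and y matching v.

no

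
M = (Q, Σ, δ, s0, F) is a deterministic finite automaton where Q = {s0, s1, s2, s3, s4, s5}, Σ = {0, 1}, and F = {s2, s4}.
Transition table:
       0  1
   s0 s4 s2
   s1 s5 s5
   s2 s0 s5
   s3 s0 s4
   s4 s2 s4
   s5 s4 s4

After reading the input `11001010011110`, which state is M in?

s2

s0 --1--> s2
s2 --1--> s5
s5 --0--> s4
s4 --0--> s2
s2 --1--> s5
s5 --0--> s4
s4 --1--> s4
s4 --0--> s2
s2 --0--> s0
s0 --1--> s2
s2 --1--> s5
s5 --1--> s4
s4 --1--> s4
s4 --0--> s2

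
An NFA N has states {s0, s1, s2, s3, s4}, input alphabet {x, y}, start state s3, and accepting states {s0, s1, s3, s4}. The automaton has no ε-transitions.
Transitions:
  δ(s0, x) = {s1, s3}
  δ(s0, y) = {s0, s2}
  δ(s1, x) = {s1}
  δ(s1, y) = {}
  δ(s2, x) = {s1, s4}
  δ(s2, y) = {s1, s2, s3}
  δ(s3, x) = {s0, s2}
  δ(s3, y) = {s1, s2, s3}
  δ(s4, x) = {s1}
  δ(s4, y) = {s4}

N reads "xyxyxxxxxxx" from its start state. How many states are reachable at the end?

5

Start: {s3}
read x: {s0, s2}
read y: {s0, s1, s2, s3}
read x: {s0, s1, s2, s3, s4}
read y: {s0, s1, s2, s3, s4}
read x: {s0, s1, s2, s3, s4}
read x: {s0, s1, s2, s3, s4}
read x: {s0, s1, s2, s3, s4}
read x: {s0, s1, s2, s3, s4}
read x: {s0, s1, s2, s3, s4}
read x: {s0, s1, s2, s3, s4}
read x: {s0, s1, s2, s3, s4}
Final reachable set {s0, s1, s2, s3, s4} has 5 states.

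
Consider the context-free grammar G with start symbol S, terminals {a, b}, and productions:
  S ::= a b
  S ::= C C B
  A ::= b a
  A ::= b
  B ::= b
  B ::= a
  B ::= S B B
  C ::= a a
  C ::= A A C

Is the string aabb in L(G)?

no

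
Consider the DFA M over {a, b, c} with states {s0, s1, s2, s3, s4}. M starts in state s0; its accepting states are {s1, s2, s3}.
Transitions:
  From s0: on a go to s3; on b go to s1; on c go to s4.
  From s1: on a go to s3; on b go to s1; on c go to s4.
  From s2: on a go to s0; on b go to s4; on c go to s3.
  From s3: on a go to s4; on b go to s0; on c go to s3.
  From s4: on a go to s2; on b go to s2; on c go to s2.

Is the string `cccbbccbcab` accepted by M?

accepted

s0 --c--> s4
s4 --c--> s2
s2 --c--> s3
s3 --b--> s0
s0 --b--> s1
s1 --c--> s4
s4 --c--> s2
s2 --b--> s4
s4 --c--> s2
s2 --a--> s0
s0 --b--> s1
End in state s1, which is an accepting state.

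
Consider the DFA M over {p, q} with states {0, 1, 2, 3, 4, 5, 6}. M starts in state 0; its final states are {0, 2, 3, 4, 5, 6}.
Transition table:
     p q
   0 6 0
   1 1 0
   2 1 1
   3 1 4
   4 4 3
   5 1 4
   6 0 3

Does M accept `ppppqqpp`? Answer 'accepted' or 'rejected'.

0 --p--> 6
6 --p--> 0
0 --p--> 6
6 --p--> 0
0 --q--> 0
0 --q--> 0
0 --p--> 6
6 --p--> 0
End in state 0, which is an accepting state.

accepted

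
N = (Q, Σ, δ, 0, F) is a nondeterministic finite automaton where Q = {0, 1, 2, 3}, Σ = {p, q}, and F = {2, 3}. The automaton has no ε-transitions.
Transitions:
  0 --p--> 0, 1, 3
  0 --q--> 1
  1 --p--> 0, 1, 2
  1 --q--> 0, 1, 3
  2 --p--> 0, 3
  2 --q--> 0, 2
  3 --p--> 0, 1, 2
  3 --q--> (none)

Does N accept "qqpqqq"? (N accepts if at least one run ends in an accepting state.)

Start: {0}
read q: {1}
read q: {0, 1, 3}
read p: {0, 1, 2, 3}
read q: {0, 1, 2, 3}
read q: {0, 1, 2, 3}
read q: {0, 1, 2, 3}
Reachable ∩ accepting = {2, 3} — nonempty.

accepted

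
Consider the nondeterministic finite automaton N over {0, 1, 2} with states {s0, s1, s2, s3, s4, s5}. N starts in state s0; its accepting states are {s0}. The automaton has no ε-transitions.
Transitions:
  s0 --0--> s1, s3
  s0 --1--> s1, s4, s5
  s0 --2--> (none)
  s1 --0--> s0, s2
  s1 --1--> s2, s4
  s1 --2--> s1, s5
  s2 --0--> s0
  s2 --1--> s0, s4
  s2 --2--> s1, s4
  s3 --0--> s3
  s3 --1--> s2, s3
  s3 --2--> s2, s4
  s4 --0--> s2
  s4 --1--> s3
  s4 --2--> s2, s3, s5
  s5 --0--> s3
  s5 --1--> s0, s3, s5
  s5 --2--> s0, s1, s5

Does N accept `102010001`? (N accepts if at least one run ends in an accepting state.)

Start: {s0}
read 1: {s1, s4, s5}
read 0: {s0, s2, s3}
read 2: {s1, s2, s4}
read 0: {s0, s2}
read 1: {s0, s1, s4, s5}
read 0: {s0, s1, s2, s3}
read 0: {s0, s1, s2, s3}
read 0: {s0, s1, s2, s3}
read 1: {s0, s1, s2, s3, s4, s5}
Reachable ∩ accepting = {s0} — nonempty.

accepted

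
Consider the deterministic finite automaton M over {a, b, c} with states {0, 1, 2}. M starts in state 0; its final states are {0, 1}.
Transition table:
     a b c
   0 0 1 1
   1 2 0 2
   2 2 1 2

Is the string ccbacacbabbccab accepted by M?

0 --c--> 1
1 --c--> 2
2 --b--> 1
1 --a--> 2
2 --c--> 2
2 --a--> 2
2 --c--> 2
2 --b--> 1
1 --a--> 2
2 --b--> 1
1 --b--> 0
0 --c--> 1
1 --c--> 2
2 --a--> 2
2 --b--> 1
End in state 1, which is an accepting state.

accepted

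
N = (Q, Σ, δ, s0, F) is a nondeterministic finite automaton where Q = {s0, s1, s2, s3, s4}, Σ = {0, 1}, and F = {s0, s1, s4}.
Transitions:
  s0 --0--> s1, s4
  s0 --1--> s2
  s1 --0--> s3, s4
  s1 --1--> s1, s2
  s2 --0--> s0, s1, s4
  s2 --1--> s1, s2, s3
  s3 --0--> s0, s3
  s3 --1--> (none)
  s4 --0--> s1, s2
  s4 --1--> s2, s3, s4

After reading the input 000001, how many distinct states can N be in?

Start: {s0}
read 0: {s1, s4}
read 0: {s1, s2, s3, s4}
read 0: {s0, s1, s2, s3, s4}
read 0: {s0, s1, s2, s3, s4}
read 0: {s0, s1, s2, s3, s4}
read 1: {s1, s2, s3, s4}
Final reachable set {s1, s2, s3, s4} has 4 states.

4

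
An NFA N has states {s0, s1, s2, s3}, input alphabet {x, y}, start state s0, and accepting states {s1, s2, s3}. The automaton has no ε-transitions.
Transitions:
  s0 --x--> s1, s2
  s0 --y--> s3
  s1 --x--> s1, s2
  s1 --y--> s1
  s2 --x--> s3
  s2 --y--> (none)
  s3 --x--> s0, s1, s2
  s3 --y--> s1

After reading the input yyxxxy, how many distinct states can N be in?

Start: {s0}
read y: {s3}
read y: {s1}
read x: {s1, s2}
read x: {s1, s2, s3}
read x: {s0, s1, s2, s3}
read y: {s1, s3}
Final reachable set {s1, s3} has 2 states.

2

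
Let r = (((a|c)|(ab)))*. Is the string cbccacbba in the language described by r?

no

cbccacbba cannot be split into zero or more pieces each matching ((a|c)|(ab)).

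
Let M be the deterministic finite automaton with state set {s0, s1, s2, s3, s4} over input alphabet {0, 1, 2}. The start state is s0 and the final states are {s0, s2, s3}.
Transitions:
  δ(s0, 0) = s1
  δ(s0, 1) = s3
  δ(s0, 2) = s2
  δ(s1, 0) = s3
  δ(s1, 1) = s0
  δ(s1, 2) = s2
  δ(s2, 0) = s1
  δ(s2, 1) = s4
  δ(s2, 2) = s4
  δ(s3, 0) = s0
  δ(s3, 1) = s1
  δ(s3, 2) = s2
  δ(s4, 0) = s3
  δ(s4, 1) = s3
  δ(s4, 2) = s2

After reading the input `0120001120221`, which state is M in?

s3

s0 --0--> s1
s1 --1--> s0
s0 --2--> s2
s2 --0--> s1
s1 --0--> s3
s3 --0--> s0
s0 --1--> s3
s3 --1--> s1
s1 --2--> s2
s2 --0--> s1
s1 --2--> s2
s2 --2--> s4
s4 --1--> s3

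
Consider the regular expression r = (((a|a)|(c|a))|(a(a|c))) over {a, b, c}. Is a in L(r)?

The left alternative ((a|a)|(c|a)) matches a.

yes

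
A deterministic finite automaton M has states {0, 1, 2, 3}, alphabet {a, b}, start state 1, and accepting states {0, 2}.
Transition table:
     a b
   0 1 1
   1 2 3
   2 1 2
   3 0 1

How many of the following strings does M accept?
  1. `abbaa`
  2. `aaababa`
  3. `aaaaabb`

3

`abbaa`: accepted
`aaababa`: accepted
`aaaaabb`: accepted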